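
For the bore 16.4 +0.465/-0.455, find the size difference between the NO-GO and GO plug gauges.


GO = nominal - lower_tol (smallest hole = maximum material condition)
GO = 16.4 - 0.455 = 15.945
NO-GO = nominal + upper_tol (largest hole = least material condition)
NO-GO = 16.4 + 0.465 = 16.865
spread = NO-GO - GO = 16.865 - 15.945 = 0.9200

0.9200


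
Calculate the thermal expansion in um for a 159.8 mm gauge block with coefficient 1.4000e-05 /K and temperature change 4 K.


dL = L * alpha * dT
= 159.8 * 1.4000e-05 * 4
= 0.0089488 mm
dL_um = 0.0089488 * 1000 = 8.9488 um

8.9488


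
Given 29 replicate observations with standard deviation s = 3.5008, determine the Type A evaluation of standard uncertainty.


u_A = s / sqrt(n)
u_A = 3.5008 / sqrt(29)
u_A = 3.5008 / 5.3851648
u_A = 0.6501

0.6501


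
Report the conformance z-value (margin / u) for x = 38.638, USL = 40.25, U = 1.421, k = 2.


u = U / k = 1.421 / 2 = 0.7105
margin = |USL - x| = |40.25 - 38.638| = 1.612
z = margin / u = 1.612 / 0.7105
z = 2.2688

2.2688


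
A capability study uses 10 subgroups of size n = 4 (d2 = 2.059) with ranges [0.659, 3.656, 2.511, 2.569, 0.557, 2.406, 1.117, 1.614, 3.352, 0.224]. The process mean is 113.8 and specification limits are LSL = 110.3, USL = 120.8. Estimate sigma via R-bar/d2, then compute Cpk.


R_bar = (0.659 + 3.656 + 2.511 + 2.569 + 0.557 + 2.406 + 1.117 + 1.614 + 3.352 + 0.224) / 10 = 1.8665
sigma = R_bar / d2 = 1.8665 / 2.059 = 0.90650801
Cp = (USL - LSL)/(6*sigma) = (120.8 - 110.3)/(6*0.90650801) = 1.9305
Cpu = (120.8 - 113.8)/(3*0.90650801) = 2.5740
Cpl = (113.8 - 110.3)/(3*0.90650801) = 1.2870
Cpk = min(Cpu, Cpl) = 1.2870

1.2870


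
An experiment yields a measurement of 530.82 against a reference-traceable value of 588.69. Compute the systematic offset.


Systematic error = measured - true
= 530.82 - 588.69
= -57.8700

-57.8700


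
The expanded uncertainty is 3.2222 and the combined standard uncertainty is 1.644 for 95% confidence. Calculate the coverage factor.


k = U / uc
k = 3.2222 / 1.644
k = 1.96

1.96


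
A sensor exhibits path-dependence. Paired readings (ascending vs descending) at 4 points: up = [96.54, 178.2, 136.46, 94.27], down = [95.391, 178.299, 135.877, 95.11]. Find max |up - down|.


|96.54 - 95.391| = 1.1490
|178.2 - 178.299| = 0.0990
|136.46 - 135.877| = 0.5830
|94.27 - 95.11| = 0.8400
hysteresis = max(diffs) = 1.1490

1.1490


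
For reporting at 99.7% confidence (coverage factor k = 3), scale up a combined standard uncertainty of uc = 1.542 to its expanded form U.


U = k * uc
U = 3 * 1.542
U = 4.6260

4.6260


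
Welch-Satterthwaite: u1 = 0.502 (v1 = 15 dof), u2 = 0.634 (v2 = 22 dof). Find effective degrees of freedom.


uc = sqrt(u1^2 + u2^2) = sqrt(0.502^2 + 0.634^2) = 0.80867793
v_eff = uc^4 / (u1^4/v1 + u2^4/v2)
= 0.80867793^4 / (0.502^4/15 + 0.634^4/22)
= 0.42766367 / 0.011577763
v_eff = 36.9384

36.9384


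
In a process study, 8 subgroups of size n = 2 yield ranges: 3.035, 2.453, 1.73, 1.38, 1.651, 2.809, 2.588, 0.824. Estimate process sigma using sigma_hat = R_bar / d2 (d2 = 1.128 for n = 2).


R_bar = (3.035 + 2.453 + 1.73 + 1.38 + 1.651 + 2.809 + 2.588 + 0.824) / 8
R_bar = 16.47 / 8 = 2.05875
sigma_hat = R_bar / d2 = 2.05875 / 1.128 = 1.8251

1.8251


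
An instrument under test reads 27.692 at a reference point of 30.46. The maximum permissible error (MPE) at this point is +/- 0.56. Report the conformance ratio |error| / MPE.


e = indication - reference = 27.692 - 30.46 = -2.7680
|e| = 2.7680
ratio = |e| / MPE = 2.7680 / 0.56
ratio = 4.9429

4.9429


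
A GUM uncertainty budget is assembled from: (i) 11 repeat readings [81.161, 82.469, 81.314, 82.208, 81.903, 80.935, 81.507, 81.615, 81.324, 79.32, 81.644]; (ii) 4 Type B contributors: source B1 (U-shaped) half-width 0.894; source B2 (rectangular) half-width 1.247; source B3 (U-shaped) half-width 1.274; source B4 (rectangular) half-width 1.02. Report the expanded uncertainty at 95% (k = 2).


mean = (81.161 + 82.469 + 81.314 + 82.208 + 81.903 + 80.935 + 81.507 + 81.615 + 81.324 + 79.32 + 81.644) / 11 = 81.4
s = sqrt(sum((x - mean)^2)/(n-1)) = 0.82333238
u_A = s / sqrt(n) = 0.82333238 / sqrt(11) = 0.24824405
u_B1 = 0.894 / sqrt(2) = 0.63215346
u_B2 = 1.247 / sqrt(3) = 0.71995579
u_B3 = 1.274 / sqrt(2) = 0.90085404
u_B4 = 1.02 / sqrt(3) = 0.58889727
uc = sqrt(0.24824405^2 + 0.63215346^2 + 0.71995579^2 + 0.90085404^2 + 0.58889727^2) = 1.4621619
U = k * uc = 2 * 1.4621619
U = 2.9243

2.9243


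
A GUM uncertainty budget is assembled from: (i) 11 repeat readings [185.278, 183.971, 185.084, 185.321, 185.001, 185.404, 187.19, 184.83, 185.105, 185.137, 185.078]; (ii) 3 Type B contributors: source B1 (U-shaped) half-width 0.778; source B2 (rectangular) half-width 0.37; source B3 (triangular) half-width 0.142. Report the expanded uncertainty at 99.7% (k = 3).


mean = (185.278 + 183.971 + 185.084 + 185.321 + 185.001 + 185.404 + 187.19 + 184.83 + 185.105 + 185.137 + 185.078) / 11 = 185.2180909
s = sqrt(sum((x - mean)^2)/(n-1)) = 0.75809742
u_A = s / sqrt(n) = 0.75809742 / sqrt(11) = 0.22857497
u_B1 = 0.778 / sqrt(2) = 0.55012908
u_B2 = 0.37 / sqrt(3) = 0.2136196
u_B3 = 0.142 / sqrt(6) = 0.057971257
uc = sqrt(0.22857497^2 + 0.55012908^2 + 0.2136196^2 + 0.057971257^2) = 0.63551752
U = k * uc = 3 * 0.63551752
U = 1.9066

1.9066


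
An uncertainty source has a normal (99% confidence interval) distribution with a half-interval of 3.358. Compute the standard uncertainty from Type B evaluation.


u_B = half_width / 2.576
u_B = 3.358 / 2.576
u_B = 1.3036

1.3036


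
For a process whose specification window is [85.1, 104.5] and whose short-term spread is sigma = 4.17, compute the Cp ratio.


Cp = (USL - LSL) / (6 * sigma)
= (104.5 - 85.1) / (6 * 4.17)
= 19.4000 / 25.0200
= 0.7754

0.7754


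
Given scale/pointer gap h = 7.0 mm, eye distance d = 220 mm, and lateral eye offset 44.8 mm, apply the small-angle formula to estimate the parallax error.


error = h * offset / d
= 7.0 * 44.8 / 220
= 1.4255

1.4255


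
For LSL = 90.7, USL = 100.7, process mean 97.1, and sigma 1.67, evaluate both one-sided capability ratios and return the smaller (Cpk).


Cpu = (USL - mean) / (3*sigma) = (100.7 - 97.1) / (3*1.67) = 0.7186
Cpl = (mean - LSL) / (3*sigma) = (97.1 - 90.7) / (3*1.67) = 1.2774
Cpk = min(Cpu, Cpl) = 0.7186

0.7186


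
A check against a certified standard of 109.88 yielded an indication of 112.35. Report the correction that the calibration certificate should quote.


Correction = standard - reading
= 109.88 - 112.35
= -2.4700

-2.4700


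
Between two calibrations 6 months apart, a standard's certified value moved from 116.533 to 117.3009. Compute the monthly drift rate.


rate = (v2 - v1) / months
= (117.3009 - 116.533) / 6
= 0.7679 / 6
= 0.1280

0.1280


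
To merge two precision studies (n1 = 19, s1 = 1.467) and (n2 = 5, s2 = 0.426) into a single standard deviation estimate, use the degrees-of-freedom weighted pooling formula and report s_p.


s_p = sqrt(((n1-1)*s1^2 + (n2-1)*s2^2) / (n1+n2-2))
numerator = (19-1)*1.467^2 + (5-1)*0.426^2 = 38.737602 + 0.725904 = 39.463506
denominator = 19 + 5 - 2 = 22
s_p^2 = 39.463506 / 22 = 1.7937957
s_p = sqrt(1.7937957) = 1.3393

1.3393


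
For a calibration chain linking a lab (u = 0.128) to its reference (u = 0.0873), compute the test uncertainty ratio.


TUR = u_lab / u_ref
= 0.128 / 0.0873
= 1.4662

1.4662


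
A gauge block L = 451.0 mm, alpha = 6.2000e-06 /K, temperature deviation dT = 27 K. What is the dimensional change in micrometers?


dL = L * alpha * dT
= 451.0 * 6.2000e-06 * 27
= 0.0754974 mm
dL_um = 0.0754974 * 1000 = 75.4974 um

75.4974


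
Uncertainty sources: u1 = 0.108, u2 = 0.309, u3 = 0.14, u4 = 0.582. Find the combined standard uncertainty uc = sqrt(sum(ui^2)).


uc = sqrt(0.108^2 + 0.309^2 + 0.14^2 + 0.582^2)
uc = sqrt(0.465469)
uc = 0.6823

0.6823


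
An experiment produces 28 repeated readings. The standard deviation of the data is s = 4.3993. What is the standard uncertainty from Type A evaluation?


u_A = s / sqrt(n)
u_A = 4.3993 / sqrt(28)
u_A = 4.3993 / 5.2915026
u_A = 0.8314

0.8314


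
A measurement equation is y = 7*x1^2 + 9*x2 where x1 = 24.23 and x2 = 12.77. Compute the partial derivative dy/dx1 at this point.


y = 7*x1^2 + 9*x2
dy/dx1 = 2*7*x1
Evaluate at x1 = 24.23: c1 = 14 * 24.23
c1 = 339.2200

339.2200


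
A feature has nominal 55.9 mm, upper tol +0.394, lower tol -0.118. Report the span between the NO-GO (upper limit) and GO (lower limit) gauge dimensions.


GO = nominal - lower_tol (smallest hole = maximum material condition)
GO = 55.9 - 0.118 = 55.782
NO-GO = nominal + upper_tol (largest hole = least material condition)
NO-GO = 55.9 + 0.394 = 56.294
spread = NO-GO - GO = 56.294 - 55.782 = 0.5120

0.5120


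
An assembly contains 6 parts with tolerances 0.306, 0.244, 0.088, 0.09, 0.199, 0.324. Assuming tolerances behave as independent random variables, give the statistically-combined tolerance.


RSS = sqrt(0.306^2 + 0.244^2 + 0.088^2 + 0.09^2 + 0.199^2 + 0.324^2)
= sqrt(0.313593)
= 0.5600

0.5600


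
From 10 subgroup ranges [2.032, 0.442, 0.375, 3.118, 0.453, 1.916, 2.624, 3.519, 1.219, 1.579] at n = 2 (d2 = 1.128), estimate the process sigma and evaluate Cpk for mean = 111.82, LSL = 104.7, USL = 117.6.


R_bar = (2.032 + 0.442 + 0.375 + 3.118 + 0.453 + 1.916 + 2.624 + 3.519 + 1.219 + 1.579) / 10 = 1.7277
sigma = R_bar / d2 = 1.7277 / 1.128 = 1.5316489
Cp = (USL - LSL)/(6*sigma) = (117.6 - 104.7)/(6*1.5316489) = 1.4037
Cpu = (117.6 - 111.82)/(3*1.5316489) = 1.2579
Cpl = (111.82 - 104.7)/(3*1.5316489) = 1.5495
Cpk = min(Cpu, Cpl) = 1.2579

1.2579


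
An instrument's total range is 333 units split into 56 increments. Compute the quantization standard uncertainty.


resolution = range / divisions
resolution = 333 / 56 = 5.9464286
u_res = resolution / (2*sqrt(3))
u_res = 5.9464286 / 3.4641016
u_res = 1.7166

1.7166


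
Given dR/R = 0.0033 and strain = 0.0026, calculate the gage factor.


GF = (dR/R) / epsilon
= 0.0033 / 0.0026
= 1.2692

1.2692


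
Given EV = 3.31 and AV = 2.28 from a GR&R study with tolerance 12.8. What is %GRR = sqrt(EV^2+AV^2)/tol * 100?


GRR = sqrt(EV^2 + AV^2) = sqrt(3.31^2 + 2.28^2) = 4.0192661
%GRR = GRR / tol * 100 = 4.0192661 / 12.8 * 100
%GRR = 31.4005

31.4005


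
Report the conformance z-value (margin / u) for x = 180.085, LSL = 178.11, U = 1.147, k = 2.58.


u = U / k = 1.147 / 2.58 = 0.44457364
margin = |LSL - x| = |178.11 - 180.085| = 1.975
z = margin / u = 1.975 / 0.44457364
z = 4.4425

4.4425


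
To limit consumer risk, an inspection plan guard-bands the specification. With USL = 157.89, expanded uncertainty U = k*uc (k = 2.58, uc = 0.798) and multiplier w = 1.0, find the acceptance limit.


U = k * uc = 2.58 * 0.798 = 2.05884
guard band g = w * U = 1.0 * 2.05884 = 2.05884
AL = USL - g = 157.89 - 2.05884
AL = 155.8312

155.8312


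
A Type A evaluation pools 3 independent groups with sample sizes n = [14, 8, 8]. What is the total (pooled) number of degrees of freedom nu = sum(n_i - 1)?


nu = sum_i (n_i - 1)
nu = ((14 - 1) + (8 - 1) + (8 - 1))
nu = 13 + 7 + 7
nu = 27

27


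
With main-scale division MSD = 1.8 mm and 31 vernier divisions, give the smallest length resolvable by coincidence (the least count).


LC = MSD / n_div
= 1.8 / 31
= 0.0581

0.0581


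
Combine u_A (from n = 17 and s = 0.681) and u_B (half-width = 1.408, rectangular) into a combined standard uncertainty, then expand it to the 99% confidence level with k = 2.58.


u_A = s / sqrt(n) = 0.681 / sqrt(17) = 0.16516676
u_B = half_width / sqrt(3) = 1.408 / sqrt(3) = 0.81290918
uc = sqrt(u_A^2 + u_B^2) = sqrt(0.16516676^2 + 0.81290918^2) = 0.82951877
U = k * uc = 2.58 * 0.82951877
U = 2.1402

2.1402


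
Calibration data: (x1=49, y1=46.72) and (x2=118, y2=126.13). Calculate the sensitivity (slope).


slope = (y2 - y1) / (x2 - x1)
= (126.13 - 46.72) / (118 - 49)
= 79.4100 / 69
= 1.1509

1.1509


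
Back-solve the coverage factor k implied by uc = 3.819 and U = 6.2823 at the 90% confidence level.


k = U / uc
k = 6.2823 / 3.819
k = 1.645

1.645


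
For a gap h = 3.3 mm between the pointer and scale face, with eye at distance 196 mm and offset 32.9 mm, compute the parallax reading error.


error = h * offset / d
= 3.3 * 32.9 / 196
= 0.5539

0.5539


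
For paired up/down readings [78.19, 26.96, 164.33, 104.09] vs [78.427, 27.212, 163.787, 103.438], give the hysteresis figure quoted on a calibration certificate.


|78.19 - 78.427| = 0.2370
|26.96 - 27.212| = 0.2520
|164.33 - 163.787| = 0.5430
|104.09 - 103.438| = 0.6520
hysteresis = max(diffs) = 0.6520

0.6520


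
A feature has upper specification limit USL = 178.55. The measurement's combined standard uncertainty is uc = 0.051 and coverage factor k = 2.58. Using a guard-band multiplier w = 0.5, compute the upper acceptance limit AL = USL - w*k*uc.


U = k * uc = 2.58 * 0.051 = 0.13158
guard band g = w * U = 0.5 * 0.13158 = 0.06579
AL = USL - g = 178.55 - 0.06579
AL = 178.4842

178.4842


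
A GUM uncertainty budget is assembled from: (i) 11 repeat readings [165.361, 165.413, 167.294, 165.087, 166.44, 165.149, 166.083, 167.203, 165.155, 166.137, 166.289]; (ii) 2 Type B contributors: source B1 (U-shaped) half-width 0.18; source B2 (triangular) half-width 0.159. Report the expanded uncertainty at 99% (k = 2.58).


mean = (165.361 + 165.413 + 167.294 + 165.087 + 166.44 + 165.149 + 166.083 + 167.203 + 165.155 + 166.137 + 166.289) / 11 = 165.9646364
s = sqrt(sum((x - mean)^2)/(n-1)) = 0.80220649
u_A = s / sqrt(n) = 0.80220649 / sqrt(11) = 0.24187436
u_B1 = 0.18 / sqrt(2) = 0.12727922
u_B2 = 0.159 / sqrt(6) = 0.064911478
uc = sqrt(0.24187436^2 + 0.12727922^2 + 0.064911478^2) = 0.28092117
U = k * uc = 2.58 * 0.28092117
U = 0.7248

0.7248


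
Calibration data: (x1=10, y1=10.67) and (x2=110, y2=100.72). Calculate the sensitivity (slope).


slope = (y2 - y1) / (x2 - x1)
= (100.72 - 10.67) / (110 - 10)
= 90.0500 / 100
= 0.9005

0.9005


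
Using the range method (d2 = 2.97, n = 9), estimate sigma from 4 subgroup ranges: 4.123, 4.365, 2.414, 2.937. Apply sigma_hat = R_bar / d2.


R_bar = (4.123 + 4.365 + 2.414 + 2.937) / 4
R_bar = 13.839 / 4 = 3.45975
sigma_hat = R_bar / d2 = 3.45975 / 2.97 = 1.1649

1.1649


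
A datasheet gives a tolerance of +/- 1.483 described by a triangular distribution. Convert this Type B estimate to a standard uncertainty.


u_B = half_width / sqrt(6)
u_B = 1.483 / 2.4494897
u_B = 0.6054

0.6054


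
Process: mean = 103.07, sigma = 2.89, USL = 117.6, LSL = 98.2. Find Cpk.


Cpu = (USL - mean) / (3*sigma) = (117.6 - 103.07) / (3*2.89) = 1.6759
Cpl = (mean - LSL) / (3*sigma) = (103.07 - 98.2) / (3*2.89) = 0.5617
Cpk = min(Cpu, Cpl) = 0.5617

0.5617


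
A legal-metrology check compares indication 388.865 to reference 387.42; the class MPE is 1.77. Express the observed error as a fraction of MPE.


e = indication - reference = 388.865 - 387.42 = 1.4450
|e| = 1.4450
ratio = |e| / MPE = 1.4450 / 1.77
ratio = 0.8164

0.8164


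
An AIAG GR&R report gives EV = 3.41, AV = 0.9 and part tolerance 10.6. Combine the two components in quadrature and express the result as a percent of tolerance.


GRR = sqrt(EV^2 + AV^2) = sqrt(3.41^2 + 0.9^2) = 3.5267691
%GRR = GRR / tol * 100 = 3.5267691 / 10.6 * 100
%GRR = 33.2714

33.2714


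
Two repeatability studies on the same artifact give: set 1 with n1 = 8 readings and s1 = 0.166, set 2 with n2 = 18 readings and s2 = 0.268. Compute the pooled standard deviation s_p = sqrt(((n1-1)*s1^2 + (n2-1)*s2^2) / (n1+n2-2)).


s_p = sqrt(((n1-1)*s1^2 + (n2-1)*s2^2) / (n1+n2-2))
numerator = (8-1)*0.166^2 + (18-1)*0.268^2 = 0.192892 + 1.221008 = 1.4139
denominator = 8 + 18 - 2 = 24
s_p^2 = 1.4139 / 24 = 0.0589125
s_p = sqrt(0.0589125) = 0.2427

0.2427


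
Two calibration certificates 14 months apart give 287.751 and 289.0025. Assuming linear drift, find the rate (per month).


rate = (v2 - v1) / months
= (289.0025 - 287.751) / 14
= 1.2515 / 14
= 0.0894

0.0894


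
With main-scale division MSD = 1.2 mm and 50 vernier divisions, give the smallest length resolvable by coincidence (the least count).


LC = MSD / n_div
= 1.2 / 50
= 0.0240

0.0240


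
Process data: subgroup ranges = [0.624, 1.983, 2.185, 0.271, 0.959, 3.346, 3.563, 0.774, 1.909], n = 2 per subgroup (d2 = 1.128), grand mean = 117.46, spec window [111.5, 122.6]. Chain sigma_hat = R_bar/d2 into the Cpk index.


R_bar = (0.624 + 1.983 + 2.185 + 0.271 + 0.959 + 3.346 + 3.563 + 0.774 + 1.909) / 9 = 1.7348889
sigma = R_bar / d2 = 1.7348889 / 1.128 = 1.5380221
Cp = (USL - LSL)/(6*sigma) = (122.6 - 111.5)/(6*1.5380221) = 1.2028
Cpu = (122.6 - 117.46)/(3*1.5380221) = 1.1140
Cpl = (117.46 - 111.5)/(3*1.5380221) = 1.2917
Cpk = min(Cpu, Cpl) = 1.1140

1.1140


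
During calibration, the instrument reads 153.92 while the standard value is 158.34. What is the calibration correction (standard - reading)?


Correction = standard - reading
= 158.34 - 153.92
= 4.4200

4.4200


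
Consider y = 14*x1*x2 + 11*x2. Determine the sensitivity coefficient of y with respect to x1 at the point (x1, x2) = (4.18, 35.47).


y = 14*x1*x2 + 11*x2
dy/dx1 = 14*x2
Evaluate at x2 = 35.47: c1 = 14 * 35.47
c1 = 496.5800

496.5800


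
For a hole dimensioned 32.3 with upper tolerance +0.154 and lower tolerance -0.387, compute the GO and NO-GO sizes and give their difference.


GO = nominal - lower_tol (smallest hole = maximum material condition)
GO = 32.3 - 0.387 = 31.913
NO-GO = nominal + upper_tol (largest hole = least material condition)
NO-GO = 32.3 + 0.154 = 32.454
spread = NO-GO - GO = 32.454 - 31.913 = 0.5410

0.5410


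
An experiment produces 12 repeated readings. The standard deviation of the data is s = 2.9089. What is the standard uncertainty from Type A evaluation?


u_A = s / sqrt(n)
u_A = 2.9089 / sqrt(12)
u_A = 2.9089 / 3.4641016
u_A = 0.8397

0.8397


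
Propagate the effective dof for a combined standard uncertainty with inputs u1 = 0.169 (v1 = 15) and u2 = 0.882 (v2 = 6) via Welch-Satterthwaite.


uc = sqrt(u1^2 + u2^2) = sqrt(0.169^2 + 0.882^2) = 0.8980451
v_eff = uc^4 / (u1^4/v1 + u2^4/v2)
= 0.8980451^4 / (0.169^4/15 + 0.882^4/6)
= 0.65041806 / 0.10091534
v_eff = 6.4452

6.4452


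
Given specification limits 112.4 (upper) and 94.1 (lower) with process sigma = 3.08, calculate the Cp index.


Cp = (USL - LSL) / (6 * sigma)
= (112.4 - 94.1) / (6 * 3.08)
= 18.3000 / 18.4800
= 0.9903

0.9903


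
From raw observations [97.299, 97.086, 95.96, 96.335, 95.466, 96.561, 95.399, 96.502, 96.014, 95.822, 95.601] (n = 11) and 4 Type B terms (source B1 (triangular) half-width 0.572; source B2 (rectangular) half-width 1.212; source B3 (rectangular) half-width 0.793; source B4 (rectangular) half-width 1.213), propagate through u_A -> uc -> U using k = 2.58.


mean = (97.299 + 97.086 + 95.96 + 96.335 + 95.466 + 96.561 + 95.399 + 96.502 + 96.014 + 95.822 + 95.601) / 11 = 96.18590909
s = sqrt(sum((x - mean)^2)/(n-1)) = 0.63281916
u_A = s / sqrt(n) = 0.63281916 / sqrt(11) = 0.19080216
u_B1 = 0.572 / sqrt(6) = 0.23351802
u_B2 = 1.212 / sqrt(3) = 0.69974853
u_B3 = 0.793 / sqrt(3) = 0.45783876
u_B4 = 1.213 / sqrt(3) = 0.70032588
uc = sqrt(0.19080216^2 + 0.23351802^2 + 0.69974853^2 + 0.45783876^2 + 0.70032588^2) = 1.1316611
U = k * uc = 2.58 * 1.1316611
U = 2.9197

2.9197


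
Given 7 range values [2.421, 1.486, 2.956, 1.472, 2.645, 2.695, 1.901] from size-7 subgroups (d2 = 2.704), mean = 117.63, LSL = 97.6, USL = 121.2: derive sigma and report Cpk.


R_bar = (2.421 + 1.486 + 2.956 + 1.472 + 2.645 + 2.695 + 1.901) / 7 = 2.2251429
sigma = R_bar / d2 = 2.2251429 / 2.704 = 0.82290788
Cp = (USL - LSL)/(6*sigma) = (121.2 - 97.6)/(6*0.82290788) = 4.7798
Cpu = (121.2 - 117.63)/(3*0.82290788) = 1.4461
Cpl = (117.63 - 97.6)/(3*0.82290788) = 8.1135
Cpk = min(Cpu, Cpl) = 1.4461

1.4461


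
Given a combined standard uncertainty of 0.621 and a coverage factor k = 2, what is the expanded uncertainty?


U = k * uc
U = 2 * 0.621
U = 1.2420

1.2420


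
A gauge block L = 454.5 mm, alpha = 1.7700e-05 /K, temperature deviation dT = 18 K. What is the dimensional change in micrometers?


dL = L * alpha * dT
= 454.5 * 1.7700e-05 * 18
= 0.1448037 mm
dL_um = 0.1448037 * 1000 = 144.8037 um

144.8037


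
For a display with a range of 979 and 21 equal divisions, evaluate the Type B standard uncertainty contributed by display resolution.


resolution = range / divisions
resolution = 979 / 21 = 46.619048
u_res = resolution / (2*sqrt(3))
u_res = 46.619048 / 3.4641016
u_res = 13.4578

13.4578


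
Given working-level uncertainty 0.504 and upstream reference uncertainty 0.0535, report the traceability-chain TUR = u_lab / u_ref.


TUR = u_lab / u_ref
= 0.504 / 0.0535
= 9.4206

9.4206


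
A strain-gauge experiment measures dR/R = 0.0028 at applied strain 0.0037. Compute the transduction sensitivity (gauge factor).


GF = (dR/R) / epsilon
= 0.0028 / 0.0037
= 0.7568

0.7568


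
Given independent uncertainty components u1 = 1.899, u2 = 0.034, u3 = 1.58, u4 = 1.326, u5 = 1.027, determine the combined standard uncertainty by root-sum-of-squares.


uc = sqrt(1.899^2 + 0.034^2 + 1.58^2 + 1.326^2 + 1.027^2)
uc = sqrt(8.916762)
uc = 2.9861

2.9861


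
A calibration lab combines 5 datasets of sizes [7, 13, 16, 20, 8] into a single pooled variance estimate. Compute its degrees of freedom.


nu = sum_i (n_i - 1)
nu = ((7 - 1) + (13 - 1) + (16 - 1) + (20 - 1) + (8 - 1))
nu = 6 + 12 + 15 + 19 + 7
nu = 59

59


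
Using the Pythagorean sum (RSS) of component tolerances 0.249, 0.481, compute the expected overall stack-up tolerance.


RSS = sqrt(0.249^2 + 0.481^2)
= sqrt(0.293362)
= 0.5416

0.5416


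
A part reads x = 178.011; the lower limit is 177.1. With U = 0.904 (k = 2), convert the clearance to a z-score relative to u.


u = U / k = 0.904 / 2 = 0.452
margin = |LSL - x| = |177.1 - 178.011| = 0.911
z = margin / u = 0.911 / 0.452
z = 2.0155

2.0155


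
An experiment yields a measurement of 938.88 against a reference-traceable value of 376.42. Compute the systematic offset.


Systematic error = measured - true
= 938.88 - 376.42
= 562.4600

562.4600


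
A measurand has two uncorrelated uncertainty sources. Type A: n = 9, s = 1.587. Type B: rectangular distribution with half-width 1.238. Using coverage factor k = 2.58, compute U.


u_A = s / sqrt(n) = 1.587 / sqrt(9) = 0.529
u_B = half_width / sqrt(3) = 1.238 / sqrt(3) = 0.71475963
uc = sqrt(u_A^2 + u_B^2) = sqrt(0.529^2 + 0.71475963^2) = 0.88922569
U = k * uc = 2.58 * 0.88922569
U = 2.2942

2.2942


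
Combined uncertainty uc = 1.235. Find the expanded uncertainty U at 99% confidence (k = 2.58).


U = k * uc
U = 2.58 * 1.235
U = 3.1863

3.1863


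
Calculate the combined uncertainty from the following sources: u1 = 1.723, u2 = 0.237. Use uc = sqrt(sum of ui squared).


uc = sqrt(1.723^2 + 0.237^2)
uc = sqrt(3.024898)
uc = 1.7392

1.7392


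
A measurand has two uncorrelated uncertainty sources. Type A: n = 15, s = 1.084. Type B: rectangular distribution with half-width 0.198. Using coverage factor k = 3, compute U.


u_A = s / sqrt(n) = 1.084 / sqrt(15) = 0.2798876
u_B = half_width / sqrt(3) = 0.198 / sqrt(3) = 0.11431535
uc = sqrt(u_A^2 + u_B^2) = sqrt(0.2798876^2 + 0.11431535^2) = 0.30233271
U = k * uc = 3 * 0.30233271
U = 0.9070

0.9070


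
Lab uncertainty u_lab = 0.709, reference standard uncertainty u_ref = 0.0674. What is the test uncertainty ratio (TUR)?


TUR = u_lab / u_ref
= 0.709 / 0.0674
= 10.5193

10.5193


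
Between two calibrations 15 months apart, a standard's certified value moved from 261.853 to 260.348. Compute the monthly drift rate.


rate = (v2 - v1) / months
= (260.348 - 261.853) / 15
= -1.5050 / 15
= -0.1003

-0.1003


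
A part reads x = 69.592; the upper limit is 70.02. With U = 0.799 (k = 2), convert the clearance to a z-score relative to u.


u = U / k = 0.799 / 2 = 0.3995
margin = |USL - x| = |70.02 - 69.592| = 0.428
z = margin / u = 0.428 / 0.3995
z = 1.0713

1.0713


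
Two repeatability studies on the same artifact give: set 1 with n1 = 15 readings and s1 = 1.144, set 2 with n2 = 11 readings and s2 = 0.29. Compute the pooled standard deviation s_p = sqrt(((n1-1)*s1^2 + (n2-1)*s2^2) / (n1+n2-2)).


s_p = sqrt(((n1-1)*s1^2 + (n2-1)*s2^2) / (n1+n2-2))
numerator = (15-1)*1.144^2 + (11-1)*0.29^2 = 18.322304 + 0.841 = 19.163304
denominator = 15 + 11 - 2 = 24
s_p^2 = 19.163304 / 24 = 0.798471
s_p = sqrt(0.798471) = 0.8936

0.8936


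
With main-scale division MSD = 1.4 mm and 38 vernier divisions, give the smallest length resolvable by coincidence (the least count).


LC = MSD / n_div
= 1.4 / 38
= 0.0368

0.0368


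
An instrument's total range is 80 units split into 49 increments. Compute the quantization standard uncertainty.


resolution = range / divisions
resolution = 80 / 49 = 1.6326531
u_res = resolution / (2*sqrt(3))
u_res = 1.6326531 / 3.4641016
u_res = 0.4713

0.4713


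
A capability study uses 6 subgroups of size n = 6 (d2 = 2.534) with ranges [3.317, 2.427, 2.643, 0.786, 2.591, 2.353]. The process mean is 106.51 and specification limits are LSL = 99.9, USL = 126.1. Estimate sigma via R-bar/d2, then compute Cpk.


R_bar = (3.317 + 2.427 + 2.643 + 0.786 + 2.591 + 2.353) / 6 = 2.3528333
sigma = R_bar / d2 = 2.3528333 / 2.534 = 0.92850564
Cp = (USL - LSL)/(6*sigma) = (126.1 - 99.9)/(6*0.92850564) = 4.7029
Cpu = (126.1 - 106.51)/(3*0.92850564) = 7.0328
Cpl = (106.51 - 99.9)/(3*0.92850564) = 2.3730
Cpk = min(Cpu, Cpl) = 2.3730

2.3730


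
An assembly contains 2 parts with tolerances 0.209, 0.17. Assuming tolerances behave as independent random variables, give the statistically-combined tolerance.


RSS = sqrt(0.209^2 + 0.17^2)
= sqrt(0.072581)
= 0.2694

0.2694


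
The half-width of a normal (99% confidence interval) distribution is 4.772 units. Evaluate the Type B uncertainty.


u_B = half_width / 2.576
u_B = 4.772 / 2.576
u_B = 1.8525

1.8525


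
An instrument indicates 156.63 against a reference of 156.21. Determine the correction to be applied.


Correction = standard - reading
= 156.21 - 156.63
= -0.4200

-0.4200


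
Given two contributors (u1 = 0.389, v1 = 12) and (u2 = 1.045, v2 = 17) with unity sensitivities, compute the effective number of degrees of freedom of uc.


uc = sqrt(u1^2 + u2^2) = sqrt(0.389^2 + 1.045^2) = 1.1150543
v_eff = uc^4 / (u1^4/v1 + u2^4/v2)
= 1.1150543^4 / (0.389^4/12 + 1.045^4/17)
= 1.5459095 / 0.072056323
v_eff = 21.4542

21.4542


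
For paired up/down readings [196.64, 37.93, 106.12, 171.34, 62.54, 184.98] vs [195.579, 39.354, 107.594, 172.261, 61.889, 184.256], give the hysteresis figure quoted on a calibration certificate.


|196.64 - 195.579| = 1.0610
|37.93 - 39.354| = 1.4240
|106.12 - 107.594| = 1.4740
|171.34 - 172.261| = 0.9210
|62.54 - 61.889| = 0.6510
|184.98 - 184.256| = 0.7240
hysteresis = max(diffs) = 1.4740

1.4740


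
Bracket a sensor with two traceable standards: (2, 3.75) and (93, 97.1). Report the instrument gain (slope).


slope = (y2 - y1) / (x2 - x1)
= (97.1 - 3.75) / (93 - 2)
= 93.3500 / 91
= 1.0258

1.0258


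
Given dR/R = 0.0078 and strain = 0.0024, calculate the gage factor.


GF = (dR/R) / epsilon
= 0.0078 / 0.0024
= 3.2500

3.2500


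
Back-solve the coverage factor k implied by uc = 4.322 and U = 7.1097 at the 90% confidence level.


k = U / uc
k = 7.1097 / 4.322
k = 1.645

1.645


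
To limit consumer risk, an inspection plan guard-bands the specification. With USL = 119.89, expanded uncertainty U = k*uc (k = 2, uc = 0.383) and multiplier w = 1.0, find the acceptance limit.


U = k * uc = 2 * 0.383 = 0.766
guard band g = w * U = 1.0 * 0.766 = 0.766
AL = USL - g = 119.89 - 0.766
AL = 119.1240

119.1240


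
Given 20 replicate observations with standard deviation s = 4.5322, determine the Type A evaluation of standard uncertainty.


u_A = s / sqrt(n)
u_A = 4.5322 / sqrt(20)
u_A = 4.5322 / 4.472136
u_A = 1.0134

1.0134


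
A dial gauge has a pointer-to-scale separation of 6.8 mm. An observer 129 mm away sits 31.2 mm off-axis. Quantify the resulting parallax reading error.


error = h * offset / d
= 6.8 * 31.2 / 129
= 1.6447

1.6447


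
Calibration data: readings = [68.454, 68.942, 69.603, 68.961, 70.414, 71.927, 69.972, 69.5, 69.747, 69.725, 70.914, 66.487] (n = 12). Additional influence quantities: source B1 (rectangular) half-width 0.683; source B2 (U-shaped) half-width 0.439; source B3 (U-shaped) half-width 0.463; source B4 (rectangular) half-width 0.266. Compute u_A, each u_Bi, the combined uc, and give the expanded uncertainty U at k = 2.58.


mean = (68.454 + 68.942 + 69.603 + 68.961 + 70.414 + 71.927 + 69.972 + 69.5 + 69.747 + 69.725 + 70.914 + 66.487) / 12 = 69.55383333
s = sqrt(sum((x - mean)^2)/(n-1)) = 1.341964
u_A = s / sqrt(n) = 1.341964 / sqrt(12) = 0.38739164
u_B1 = 0.683 / sqrt(3) = 0.39433023
u_B2 = 0.439 / sqrt(2) = 0.31041988
u_B3 = 0.463 / sqrt(2) = 0.32739044
u_B4 = 0.266 / sqrt(3) = 0.15357517
uc = sqrt(0.38739164^2 + 0.39433023^2 + 0.31041988^2 + 0.32739044^2 + 0.15357517^2) = 0.72986228
U = k * uc = 2.58 * 0.72986228
U = 1.8830

1.8830


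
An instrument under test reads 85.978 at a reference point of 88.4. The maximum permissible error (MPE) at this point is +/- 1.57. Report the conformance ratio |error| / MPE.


e = indication - reference = 85.978 - 88.4 = -2.4220
|e| = 2.4220
ratio = |e| / MPE = 2.4220 / 1.57
ratio = 1.5427

1.5427


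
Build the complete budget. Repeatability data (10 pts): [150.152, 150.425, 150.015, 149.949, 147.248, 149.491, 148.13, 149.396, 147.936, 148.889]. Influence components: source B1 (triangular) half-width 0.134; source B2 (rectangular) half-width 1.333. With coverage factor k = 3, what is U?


mean = (150.152 + 150.425 + 150.015 + 149.949 + 147.248 + 149.491 + 148.13 + 149.396 + 147.936 + 148.889) / 10 = 149.1631
s = sqrt(sum((x - mean)^2)/(n-1)) = 1.0745158
u_A = s / sqrt(n) = 1.0745158 / sqrt(10) = 0.33979173
u_B1 = 0.134 / sqrt(6) = 0.054705271
u_B2 = 1.333 / sqrt(3) = 0.76960791
uc = sqrt(0.33979173^2 + 0.054705271^2 + 0.76960791^2) = 0.84305837
U = k * uc = 3 * 0.84305837
U = 2.5292

2.5292


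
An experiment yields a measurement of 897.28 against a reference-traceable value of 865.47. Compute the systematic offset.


Systematic error = measured - true
= 897.28 - 865.47
= 31.8100

31.8100


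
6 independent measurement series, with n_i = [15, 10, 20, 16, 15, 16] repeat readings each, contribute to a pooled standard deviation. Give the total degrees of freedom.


nu = sum_i (n_i - 1)
nu = ((15 - 1) + (10 - 1) + (20 - 1) + (16 - 1) + (15 - 1) + (16 - 1))
nu = 14 + 9 + 19 + 15 + 14 + 15
nu = 86

86


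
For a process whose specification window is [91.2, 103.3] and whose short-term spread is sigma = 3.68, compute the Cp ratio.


Cp = (USL - LSL) / (6 * sigma)
= (103.3 - 91.2) / (6 * 3.68)
= 12.1000 / 22.0800
= 0.5480

0.5480


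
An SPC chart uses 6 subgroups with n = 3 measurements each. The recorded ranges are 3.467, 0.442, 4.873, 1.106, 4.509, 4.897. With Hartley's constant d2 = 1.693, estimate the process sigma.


R_bar = (3.467 + 0.442 + 4.873 + 1.106 + 4.509 + 4.897) / 6
R_bar = 19.294 / 6 = 3.2156667
sigma_hat = R_bar / d2 = 3.2156667 / 1.693 = 1.8994

1.8994


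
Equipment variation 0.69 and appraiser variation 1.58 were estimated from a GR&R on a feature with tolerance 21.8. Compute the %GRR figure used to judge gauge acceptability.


GRR = sqrt(EV^2 + AV^2) = sqrt(0.69^2 + 1.58^2) = 1.724094
%GRR = GRR / tol * 100 = 1.724094 / 21.8 * 100
%GRR = 7.9087

7.9087


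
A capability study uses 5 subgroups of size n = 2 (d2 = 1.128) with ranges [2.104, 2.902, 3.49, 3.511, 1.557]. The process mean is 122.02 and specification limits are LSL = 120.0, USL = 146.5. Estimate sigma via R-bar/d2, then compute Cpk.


R_bar = (2.104 + 2.902 + 3.49 + 3.511 + 1.557) / 5 = 2.7128
sigma = R_bar / d2 = 2.7128 / 1.128 = 2.4049645
Cp = (USL - LSL)/(6*sigma) = (146.5 - 120.0)/(6*2.4049645) = 1.8365
Cpu = (146.5 - 122.02)/(3*2.4049645) = 3.3930
Cpl = (122.02 - 120.0)/(3*2.4049645) = 0.2800
Cpk = min(Cpu, Cpl) = 0.2800

0.2800


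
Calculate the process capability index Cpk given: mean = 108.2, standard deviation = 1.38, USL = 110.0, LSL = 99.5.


Cpu = (USL - mean) / (3*sigma) = (110.0 - 108.2) / (3*1.38) = 0.4348
Cpl = (mean - LSL) / (3*sigma) = (108.2 - 99.5) / (3*1.38) = 2.1014
Cpk = min(Cpu, Cpl) = 0.4348

0.4348


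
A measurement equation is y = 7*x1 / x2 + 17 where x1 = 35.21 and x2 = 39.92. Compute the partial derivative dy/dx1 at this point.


y = 7*x1 / x2 + 17
dy/dx1 = 7/x2
Evaluate at x2 = 39.92: c1 = 7 / 39.92
c1 = 0.1754

0.1754


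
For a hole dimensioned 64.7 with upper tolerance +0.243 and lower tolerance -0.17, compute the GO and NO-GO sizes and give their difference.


GO = nominal - lower_tol (smallest hole = maximum material condition)
GO = 64.7 - 0.17 = 64.53
NO-GO = nominal + upper_tol (largest hole = least material condition)
NO-GO = 64.7 + 0.243 = 64.943
spread = NO-GO - GO = 64.943 - 64.53 = 0.4130

0.4130


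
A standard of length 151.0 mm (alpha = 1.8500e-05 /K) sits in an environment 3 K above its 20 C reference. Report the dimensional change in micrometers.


dL = L * alpha * dT
= 151.0 * 1.8500e-05 * 3
= 0.0083805 mm
dL_um = 0.0083805 * 1000 = 8.3805 um

8.3805


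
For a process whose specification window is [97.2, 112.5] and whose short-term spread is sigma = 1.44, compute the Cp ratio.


Cp = (USL - LSL) / (6 * sigma)
= (112.5 - 97.2) / (6 * 1.44)
= 15.3000 / 8.6400
= 1.7708

1.7708


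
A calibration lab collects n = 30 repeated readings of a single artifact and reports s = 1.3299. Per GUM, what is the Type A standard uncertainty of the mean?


u_A = s / sqrt(n)
u_A = 1.3299 / sqrt(30)
u_A = 1.3299 / 5.4772256
u_A = 0.2428

0.2428


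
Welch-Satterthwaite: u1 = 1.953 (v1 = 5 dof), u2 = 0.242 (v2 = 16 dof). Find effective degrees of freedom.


uc = sqrt(u1^2 + u2^2) = sqrt(1.953^2 + 0.242^2) = 1.9679362
v_eff = uc^4 / (u1^4/v1 + u2^4/v2)
= 1.9679362^4 / (1.953^4/5 + 0.242^4/16)
= 14.99837 / 2.9098524
v_eff = 5.1543

5.1543


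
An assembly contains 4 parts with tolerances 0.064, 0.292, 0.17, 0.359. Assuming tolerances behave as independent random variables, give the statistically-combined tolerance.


RSS = sqrt(0.064^2 + 0.292^2 + 0.17^2 + 0.359^2)
= sqrt(0.247141)
= 0.4971

0.4971


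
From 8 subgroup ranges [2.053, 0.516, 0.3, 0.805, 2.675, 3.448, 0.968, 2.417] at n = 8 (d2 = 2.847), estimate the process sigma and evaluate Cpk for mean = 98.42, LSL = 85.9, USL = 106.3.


R_bar = (2.053 + 0.516 + 0.3 + 0.805 + 2.675 + 3.448 + 0.968 + 2.417) / 8 = 1.64775
sigma = R_bar / d2 = 1.64775 / 2.847 = 0.57876712
Cp = (USL - LSL)/(6*sigma) = (106.3 - 85.9)/(6*0.57876712) = 5.8746
Cpu = (106.3 - 98.42)/(3*0.57876712) = 4.5384
Cpl = (98.42 - 85.9)/(3*0.57876712) = 7.2107
Cpk = min(Cpu, Cpl) = 4.5384

4.5384


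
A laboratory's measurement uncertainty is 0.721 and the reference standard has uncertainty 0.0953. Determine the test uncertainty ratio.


TUR = u_lab / u_ref
= 0.721 / 0.0953
= 7.5656

7.5656


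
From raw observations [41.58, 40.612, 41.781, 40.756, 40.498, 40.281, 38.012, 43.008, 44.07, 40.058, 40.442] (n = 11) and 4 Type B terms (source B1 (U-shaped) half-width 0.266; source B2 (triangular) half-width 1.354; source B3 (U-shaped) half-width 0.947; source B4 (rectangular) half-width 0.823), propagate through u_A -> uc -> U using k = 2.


mean = (41.58 + 40.612 + 41.781 + 40.756 + 40.498 + 40.281 + 38.012 + 43.008 + 44.07 + 40.058 + 40.442) / 11 = 41.00890909
s = sqrt(sum((x - mean)^2)/(n-1)) = 1.597134
u_A = s / sqrt(n) = 1.597134 / sqrt(11) = 0.48155402
u_B1 = 0.266 / sqrt(2) = 0.1880904
u_B2 = 1.354 / sqrt(6) = 0.55276819
u_B3 = 0.947 / sqrt(2) = 0.66963012
u_B4 = 0.823 / sqrt(3) = 0.47515927
uc = sqrt(0.48155402^2 + 0.1880904^2 + 0.55276819^2 + 0.66963012^2 + 0.47515927^2) = 1.1166941
U = k * uc = 2 * 1.1166941
U = 2.2334

2.2334


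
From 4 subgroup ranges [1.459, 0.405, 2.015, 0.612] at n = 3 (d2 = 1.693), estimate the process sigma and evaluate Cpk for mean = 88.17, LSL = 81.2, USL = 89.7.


R_bar = (1.459 + 0.405 + 2.015 + 0.612) / 4 = 1.12275
sigma = R_bar / d2 = 1.12275 / 1.693 = 0.66317188
Cp = (USL - LSL)/(6*sigma) = (89.7 - 81.2)/(6*0.66317188) = 2.1362
Cpu = (89.7 - 88.17)/(3*0.66317188) = 0.7690
Cpl = (88.17 - 81.2)/(3*0.66317188) = 3.5034
Cpk = min(Cpu, Cpl) = 0.7690

0.7690


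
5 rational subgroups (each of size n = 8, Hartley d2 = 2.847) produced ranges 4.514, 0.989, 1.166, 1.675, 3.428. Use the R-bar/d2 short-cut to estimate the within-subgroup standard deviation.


R_bar = (4.514 + 0.989 + 1.166 + 1.675 + 3.428) / 5
R_bar = 11.772 / 5 = 2.3544
sigma_hat = R_bar / d2 = 2.3544 / 2.847 = 0.8270

0.8270


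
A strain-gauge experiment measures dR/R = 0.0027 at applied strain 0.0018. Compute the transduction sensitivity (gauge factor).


GF = (dR/R) / epsilon
= 0.0027 / 0.0018
= 1.5000

1.5000


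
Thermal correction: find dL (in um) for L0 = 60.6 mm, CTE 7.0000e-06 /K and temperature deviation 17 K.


dL = L * alpha * dT
= 60.6 * 7.0000e-06 * 17
= 0.0072114 mm
dL_um = 0.0072114 * 1000 = 7.2114 um

7.2114


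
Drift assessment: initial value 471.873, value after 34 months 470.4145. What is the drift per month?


rate = (v2 - v1) / months
= (470.4145 - 471.873) / 34
= -1.4585 / 34
= -0.0429

-0.0429


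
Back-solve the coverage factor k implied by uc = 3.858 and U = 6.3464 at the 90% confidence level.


k = U / uc
k = 6.3464 / 3.858
k = 1.645

1.645


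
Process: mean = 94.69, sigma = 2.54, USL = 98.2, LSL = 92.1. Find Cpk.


Cpu = (USL - mean) / (3*sigma) = (98.2 - 94.69) / (3*2.54) = 0.4606
Cpl = (mean - LSL) / (3*sigma) = (94.69 - 92.1) / (3*2.54) = 0.3399
Cpk = min(Cpu, Cpl) = 0.3399

0.3399


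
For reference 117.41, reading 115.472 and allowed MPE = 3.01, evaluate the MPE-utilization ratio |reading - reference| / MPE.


e = indication - reference = 115.472 - 117.41 = -1.9380
|e| = 1.9380
ratio = |e| / MPE = 1.9380 / 3.01
ratio = 0.6439

0.6439


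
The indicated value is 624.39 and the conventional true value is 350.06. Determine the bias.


Systematic error = measured - true
= 624.39 - 350.06
= 274.3300

274.3300


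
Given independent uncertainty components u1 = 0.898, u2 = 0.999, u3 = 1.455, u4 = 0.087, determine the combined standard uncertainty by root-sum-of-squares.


uc = sqrt(0.898^2 + 0.999^2 + 1.455^2 + 0.087^2)
uc = sqrt(3.928999)
uc = 1.9822

1.9822


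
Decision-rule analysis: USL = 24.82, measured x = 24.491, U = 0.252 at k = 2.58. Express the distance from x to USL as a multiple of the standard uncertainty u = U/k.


u = U / k = 0.252 / 2.58 = 0.097674419
margin = |USL - x| = |24.82 - 24.491| = 0.329
z = margin / u = 0.329 / 0.097674419
z = 3.3683

3.3683


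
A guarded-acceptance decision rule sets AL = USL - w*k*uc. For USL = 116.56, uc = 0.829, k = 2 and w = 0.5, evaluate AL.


U = k * uc = 2 * 0.829 = 1.658
guard band g = w * U = 0.5 * 1.658 = 0.829
AL = USL - g = 116.56 - 0.829
AL = 115.7310

115.7310


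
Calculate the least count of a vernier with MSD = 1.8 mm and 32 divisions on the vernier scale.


LC = MSD / n_div
= 1.8 / 32
= 0.0563

0.0563


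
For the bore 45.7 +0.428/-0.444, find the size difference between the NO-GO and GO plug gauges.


GO = nominal - lower_tol (smallest hole = maximum material condition)
GO = 45.7 - 0.444 = 45.256
NO-GO = nominal + upper_tol (largest hole = least material condition)
NO-GO = 45.7 + 0.428 = 46.128
spread = NO-GO - GO = 46.128 - 45.256 = 0.8720

0.8720


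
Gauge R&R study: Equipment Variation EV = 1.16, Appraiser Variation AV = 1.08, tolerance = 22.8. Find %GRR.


GRR = sqrt(EV^2 + AV^2) = sqrt(1.16^2 + 1.08^2) = 1.584929
%GRR = GRR / tol * 100 = 1.584929 / 22.8 * 100
%GRR = 6.9514

6.9514
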